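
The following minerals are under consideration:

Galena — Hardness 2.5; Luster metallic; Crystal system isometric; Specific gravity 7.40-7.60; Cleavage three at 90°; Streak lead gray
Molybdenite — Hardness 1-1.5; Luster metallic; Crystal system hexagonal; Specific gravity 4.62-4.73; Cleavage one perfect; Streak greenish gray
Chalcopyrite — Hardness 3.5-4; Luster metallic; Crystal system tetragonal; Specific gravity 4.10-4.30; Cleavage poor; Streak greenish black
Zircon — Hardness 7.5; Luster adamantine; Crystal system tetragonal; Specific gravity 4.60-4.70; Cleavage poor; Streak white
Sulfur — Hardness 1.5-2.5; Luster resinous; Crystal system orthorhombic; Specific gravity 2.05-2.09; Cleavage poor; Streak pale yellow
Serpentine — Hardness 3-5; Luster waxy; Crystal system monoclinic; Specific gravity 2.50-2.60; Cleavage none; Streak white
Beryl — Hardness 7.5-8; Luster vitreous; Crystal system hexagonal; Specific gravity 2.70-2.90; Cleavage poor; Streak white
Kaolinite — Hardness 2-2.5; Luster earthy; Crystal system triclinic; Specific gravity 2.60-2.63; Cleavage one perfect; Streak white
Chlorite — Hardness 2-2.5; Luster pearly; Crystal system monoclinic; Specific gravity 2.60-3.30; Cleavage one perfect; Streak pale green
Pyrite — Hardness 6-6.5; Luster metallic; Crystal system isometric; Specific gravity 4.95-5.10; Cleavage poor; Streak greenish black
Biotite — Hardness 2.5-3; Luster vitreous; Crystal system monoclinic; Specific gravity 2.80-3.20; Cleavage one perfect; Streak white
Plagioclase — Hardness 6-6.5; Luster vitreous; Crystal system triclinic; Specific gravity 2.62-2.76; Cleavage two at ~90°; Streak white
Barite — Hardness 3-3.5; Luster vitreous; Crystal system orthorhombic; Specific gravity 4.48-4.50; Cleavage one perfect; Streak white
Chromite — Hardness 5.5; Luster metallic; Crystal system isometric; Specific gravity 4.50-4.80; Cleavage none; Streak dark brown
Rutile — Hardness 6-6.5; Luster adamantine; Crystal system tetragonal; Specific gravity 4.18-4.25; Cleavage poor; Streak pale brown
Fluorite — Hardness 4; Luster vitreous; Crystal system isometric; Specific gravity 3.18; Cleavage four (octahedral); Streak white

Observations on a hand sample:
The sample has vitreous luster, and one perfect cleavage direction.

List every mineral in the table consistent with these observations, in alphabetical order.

Vitreous luster: only Beryl, Biotite, Plagioclase, Barite, Fluorite remain.
One perfect cleavage direction: narrows the field to Biotite, Barite.
Remaining candidates: Barite, Biotite.

Barite, Biotite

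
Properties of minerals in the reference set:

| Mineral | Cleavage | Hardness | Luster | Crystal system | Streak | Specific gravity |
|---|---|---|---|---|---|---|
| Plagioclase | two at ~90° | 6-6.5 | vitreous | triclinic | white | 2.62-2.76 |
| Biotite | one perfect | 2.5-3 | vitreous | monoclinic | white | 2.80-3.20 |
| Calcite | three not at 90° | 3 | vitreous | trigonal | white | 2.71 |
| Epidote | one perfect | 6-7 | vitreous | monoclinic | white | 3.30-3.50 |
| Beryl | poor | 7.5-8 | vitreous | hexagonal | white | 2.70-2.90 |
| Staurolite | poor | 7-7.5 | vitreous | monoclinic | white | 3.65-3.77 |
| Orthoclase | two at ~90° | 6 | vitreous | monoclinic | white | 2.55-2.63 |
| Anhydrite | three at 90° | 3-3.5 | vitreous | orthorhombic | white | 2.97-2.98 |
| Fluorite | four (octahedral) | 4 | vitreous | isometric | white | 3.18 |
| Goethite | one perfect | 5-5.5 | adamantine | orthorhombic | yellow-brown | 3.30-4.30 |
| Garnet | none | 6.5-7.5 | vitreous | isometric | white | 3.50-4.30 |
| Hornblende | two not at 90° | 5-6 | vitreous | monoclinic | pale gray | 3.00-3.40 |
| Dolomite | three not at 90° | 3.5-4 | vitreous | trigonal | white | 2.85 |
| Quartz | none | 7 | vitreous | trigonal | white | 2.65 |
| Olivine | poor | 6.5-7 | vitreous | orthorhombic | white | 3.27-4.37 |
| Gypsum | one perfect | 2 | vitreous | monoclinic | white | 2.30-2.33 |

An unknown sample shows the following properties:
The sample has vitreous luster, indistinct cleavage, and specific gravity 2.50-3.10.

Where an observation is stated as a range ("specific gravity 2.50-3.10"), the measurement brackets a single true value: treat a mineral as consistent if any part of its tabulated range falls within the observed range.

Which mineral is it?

Beryl

Vitreous luster is inconsistent with Goethite.
Indistinct cleavage: only Beryl, Staurolite, Olivine remain.
Specific gravity 2.50-3.10: Beryl remains.
Only Beryl satisfies all observations.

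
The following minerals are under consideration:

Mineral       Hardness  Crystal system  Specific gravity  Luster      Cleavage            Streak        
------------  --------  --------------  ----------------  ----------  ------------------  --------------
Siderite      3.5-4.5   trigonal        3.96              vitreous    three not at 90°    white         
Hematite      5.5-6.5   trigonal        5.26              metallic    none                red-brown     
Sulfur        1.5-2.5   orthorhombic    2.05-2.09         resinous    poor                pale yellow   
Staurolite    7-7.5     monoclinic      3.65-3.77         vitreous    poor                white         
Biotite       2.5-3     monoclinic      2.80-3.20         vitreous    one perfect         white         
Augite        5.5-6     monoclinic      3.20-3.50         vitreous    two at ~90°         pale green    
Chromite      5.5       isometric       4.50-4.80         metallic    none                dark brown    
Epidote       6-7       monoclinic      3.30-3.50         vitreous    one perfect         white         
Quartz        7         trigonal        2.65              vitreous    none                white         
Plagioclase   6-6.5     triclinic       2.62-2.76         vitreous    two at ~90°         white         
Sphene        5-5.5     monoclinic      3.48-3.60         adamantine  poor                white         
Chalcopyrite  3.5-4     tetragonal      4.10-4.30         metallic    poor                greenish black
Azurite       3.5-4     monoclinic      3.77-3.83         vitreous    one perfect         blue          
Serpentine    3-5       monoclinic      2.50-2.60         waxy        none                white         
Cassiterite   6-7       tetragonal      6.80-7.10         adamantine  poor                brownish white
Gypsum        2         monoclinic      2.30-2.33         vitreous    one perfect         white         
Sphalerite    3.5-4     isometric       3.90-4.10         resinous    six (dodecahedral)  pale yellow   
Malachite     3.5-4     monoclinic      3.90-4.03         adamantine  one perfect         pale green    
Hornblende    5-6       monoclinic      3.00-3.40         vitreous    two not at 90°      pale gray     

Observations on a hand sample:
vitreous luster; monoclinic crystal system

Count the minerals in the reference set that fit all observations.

Vitreous luster — only Siderite, Staurolite, Biotite, Augite, Epidote, Quartz, Plagioclase, Azurite, Gypsum, Hornblende remain.
Monoclinic crystal system eliminates Siderite, Quartz, Plagioclase.
Remaining candidates: Augite, Azurite, Biotite, Epidote, Gypsum, Hornblende, Staurolite.
That is 7 minerals.

7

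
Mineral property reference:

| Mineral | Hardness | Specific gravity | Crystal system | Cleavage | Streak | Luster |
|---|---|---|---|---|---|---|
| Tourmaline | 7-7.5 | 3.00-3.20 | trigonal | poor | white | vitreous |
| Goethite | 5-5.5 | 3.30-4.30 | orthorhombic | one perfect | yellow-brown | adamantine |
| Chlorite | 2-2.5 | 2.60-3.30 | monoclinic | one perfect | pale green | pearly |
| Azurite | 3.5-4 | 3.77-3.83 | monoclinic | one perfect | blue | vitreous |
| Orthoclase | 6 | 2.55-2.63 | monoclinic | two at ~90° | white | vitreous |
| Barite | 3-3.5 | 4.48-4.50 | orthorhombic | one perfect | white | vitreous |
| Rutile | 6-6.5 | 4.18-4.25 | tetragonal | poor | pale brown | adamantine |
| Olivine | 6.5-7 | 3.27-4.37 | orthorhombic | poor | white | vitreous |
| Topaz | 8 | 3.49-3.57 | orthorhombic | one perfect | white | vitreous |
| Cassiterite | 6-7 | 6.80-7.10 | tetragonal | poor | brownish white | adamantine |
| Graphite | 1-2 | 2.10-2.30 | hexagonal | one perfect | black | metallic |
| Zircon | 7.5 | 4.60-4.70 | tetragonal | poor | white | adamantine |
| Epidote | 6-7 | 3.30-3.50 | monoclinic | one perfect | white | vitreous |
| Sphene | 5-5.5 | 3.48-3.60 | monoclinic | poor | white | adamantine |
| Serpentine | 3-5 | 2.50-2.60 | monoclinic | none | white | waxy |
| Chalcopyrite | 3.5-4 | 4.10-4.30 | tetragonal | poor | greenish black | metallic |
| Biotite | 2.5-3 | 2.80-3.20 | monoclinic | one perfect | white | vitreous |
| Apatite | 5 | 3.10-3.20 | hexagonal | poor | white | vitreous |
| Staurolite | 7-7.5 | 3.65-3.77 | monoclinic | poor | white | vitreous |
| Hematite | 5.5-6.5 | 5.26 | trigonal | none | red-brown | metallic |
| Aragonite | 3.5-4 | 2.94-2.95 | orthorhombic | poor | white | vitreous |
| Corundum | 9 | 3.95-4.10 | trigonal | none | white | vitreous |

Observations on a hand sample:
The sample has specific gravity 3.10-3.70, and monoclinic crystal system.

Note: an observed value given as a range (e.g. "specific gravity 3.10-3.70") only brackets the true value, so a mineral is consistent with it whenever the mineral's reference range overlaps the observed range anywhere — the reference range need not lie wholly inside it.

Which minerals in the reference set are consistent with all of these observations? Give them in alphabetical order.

Specific gravity 3.10-3.70 — leaves Tourmaline, Goethite, Chlorite, Olivine, Topaz, Epidote, Sphene, Biotite, Apatite, Staurolite.
Monoclinic crystal system is inconsistent with Tourmaline, Goethite, Olivine, Topaz, Apatite.
Remaining candidates: Biotite, Chlorite, Epidote, Sphene, Staurolite.

Biotite, Chlorite, Epidote, Sphene, Staurolite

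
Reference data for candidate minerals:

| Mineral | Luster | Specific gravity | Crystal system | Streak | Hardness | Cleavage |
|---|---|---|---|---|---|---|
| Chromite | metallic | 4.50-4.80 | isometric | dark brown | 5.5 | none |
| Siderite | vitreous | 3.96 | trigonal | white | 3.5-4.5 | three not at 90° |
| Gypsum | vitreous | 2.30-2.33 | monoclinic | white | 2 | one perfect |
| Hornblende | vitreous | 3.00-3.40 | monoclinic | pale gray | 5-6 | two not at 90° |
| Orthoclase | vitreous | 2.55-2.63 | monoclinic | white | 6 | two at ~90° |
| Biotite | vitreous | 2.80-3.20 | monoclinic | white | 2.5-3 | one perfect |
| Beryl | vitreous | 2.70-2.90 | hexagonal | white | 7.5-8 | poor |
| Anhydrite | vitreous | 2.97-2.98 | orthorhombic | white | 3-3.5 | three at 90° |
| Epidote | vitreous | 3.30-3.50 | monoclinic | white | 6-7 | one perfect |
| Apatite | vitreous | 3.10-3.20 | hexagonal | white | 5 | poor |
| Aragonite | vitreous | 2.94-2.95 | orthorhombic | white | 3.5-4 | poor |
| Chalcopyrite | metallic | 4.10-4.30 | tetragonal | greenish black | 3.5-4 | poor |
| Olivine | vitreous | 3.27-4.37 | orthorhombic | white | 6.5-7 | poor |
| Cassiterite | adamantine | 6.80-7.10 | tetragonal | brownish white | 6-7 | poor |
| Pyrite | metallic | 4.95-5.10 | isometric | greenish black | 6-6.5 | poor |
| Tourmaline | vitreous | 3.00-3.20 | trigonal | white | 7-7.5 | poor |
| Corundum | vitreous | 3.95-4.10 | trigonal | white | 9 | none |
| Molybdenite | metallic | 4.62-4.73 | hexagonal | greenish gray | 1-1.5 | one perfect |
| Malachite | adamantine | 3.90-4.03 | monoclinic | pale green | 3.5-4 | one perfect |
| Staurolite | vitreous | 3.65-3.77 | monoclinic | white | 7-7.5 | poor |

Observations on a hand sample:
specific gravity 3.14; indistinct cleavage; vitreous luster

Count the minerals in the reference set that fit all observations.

Specific gravity 3.14 — Hornblende, Biotite, Apatite, Tourmaline remain.
Indistinct cleavage rules out Hornblende, Biotite.
Vitreous luster — every remaining candidate is consistent.
Consistent with every observation: Apatite, Tourmaline.
That is 2 minerals.

2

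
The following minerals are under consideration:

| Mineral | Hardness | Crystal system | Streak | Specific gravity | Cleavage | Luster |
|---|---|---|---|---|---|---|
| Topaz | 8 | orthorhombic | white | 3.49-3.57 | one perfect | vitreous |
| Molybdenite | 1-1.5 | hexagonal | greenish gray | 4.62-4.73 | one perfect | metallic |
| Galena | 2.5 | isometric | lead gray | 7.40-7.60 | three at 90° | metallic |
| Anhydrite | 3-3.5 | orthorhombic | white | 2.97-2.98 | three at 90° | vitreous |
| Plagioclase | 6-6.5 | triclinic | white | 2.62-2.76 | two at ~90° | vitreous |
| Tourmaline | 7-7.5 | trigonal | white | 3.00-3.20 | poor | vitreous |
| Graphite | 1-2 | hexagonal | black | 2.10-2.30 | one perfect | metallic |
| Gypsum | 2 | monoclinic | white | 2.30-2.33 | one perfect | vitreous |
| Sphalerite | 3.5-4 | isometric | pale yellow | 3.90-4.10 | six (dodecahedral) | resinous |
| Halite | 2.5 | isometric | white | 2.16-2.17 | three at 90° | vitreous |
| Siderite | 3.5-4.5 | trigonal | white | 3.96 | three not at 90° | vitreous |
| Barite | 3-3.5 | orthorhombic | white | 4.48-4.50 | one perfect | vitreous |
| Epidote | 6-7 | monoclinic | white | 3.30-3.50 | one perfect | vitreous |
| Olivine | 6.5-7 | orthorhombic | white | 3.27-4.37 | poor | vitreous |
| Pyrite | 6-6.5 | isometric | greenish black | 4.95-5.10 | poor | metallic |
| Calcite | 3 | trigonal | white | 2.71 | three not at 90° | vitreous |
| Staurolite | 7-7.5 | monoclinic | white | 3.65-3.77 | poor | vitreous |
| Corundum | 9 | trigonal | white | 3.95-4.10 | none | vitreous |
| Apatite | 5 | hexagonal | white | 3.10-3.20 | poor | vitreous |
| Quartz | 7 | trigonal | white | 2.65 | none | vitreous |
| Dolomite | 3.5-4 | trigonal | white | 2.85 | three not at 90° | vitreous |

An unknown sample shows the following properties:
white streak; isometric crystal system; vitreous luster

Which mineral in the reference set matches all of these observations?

White streak eliminates Molybdenite, Galena, Graphite, Sphalerite, Pyrite.
Isometric crystal system: only Halite remains.
Vitreous luster: no further eliminations.
Only Halite satisfies all observations.

Halite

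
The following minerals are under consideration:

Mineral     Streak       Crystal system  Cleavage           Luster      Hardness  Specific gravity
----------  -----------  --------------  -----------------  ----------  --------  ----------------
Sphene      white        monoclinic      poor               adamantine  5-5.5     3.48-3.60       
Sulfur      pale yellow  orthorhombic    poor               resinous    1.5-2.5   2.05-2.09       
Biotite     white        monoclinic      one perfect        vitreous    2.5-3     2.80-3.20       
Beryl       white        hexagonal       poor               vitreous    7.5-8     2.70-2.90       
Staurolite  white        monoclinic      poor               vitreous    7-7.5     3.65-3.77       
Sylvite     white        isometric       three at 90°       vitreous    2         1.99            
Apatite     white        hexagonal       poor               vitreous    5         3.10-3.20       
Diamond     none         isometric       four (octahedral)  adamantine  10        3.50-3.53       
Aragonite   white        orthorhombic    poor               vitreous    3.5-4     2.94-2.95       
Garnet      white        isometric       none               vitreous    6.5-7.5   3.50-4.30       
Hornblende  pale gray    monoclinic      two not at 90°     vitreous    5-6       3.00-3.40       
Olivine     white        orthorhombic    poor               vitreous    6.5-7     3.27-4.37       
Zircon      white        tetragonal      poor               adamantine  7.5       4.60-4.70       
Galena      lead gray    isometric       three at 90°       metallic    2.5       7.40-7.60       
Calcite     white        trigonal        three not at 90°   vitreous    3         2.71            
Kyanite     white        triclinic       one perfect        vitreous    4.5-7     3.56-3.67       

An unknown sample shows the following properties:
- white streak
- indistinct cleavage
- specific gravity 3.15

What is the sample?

White streak eliminates Sulfur, Diamond, Hornblende, Galena.
Indistinct cleavage is inconsistent with Biotite, Sylvite, Garnet, Calcite, Kyanite.
Specific gravity 3.15 — only Apatite remains.
Apatite is the sole remaining match.

Apatite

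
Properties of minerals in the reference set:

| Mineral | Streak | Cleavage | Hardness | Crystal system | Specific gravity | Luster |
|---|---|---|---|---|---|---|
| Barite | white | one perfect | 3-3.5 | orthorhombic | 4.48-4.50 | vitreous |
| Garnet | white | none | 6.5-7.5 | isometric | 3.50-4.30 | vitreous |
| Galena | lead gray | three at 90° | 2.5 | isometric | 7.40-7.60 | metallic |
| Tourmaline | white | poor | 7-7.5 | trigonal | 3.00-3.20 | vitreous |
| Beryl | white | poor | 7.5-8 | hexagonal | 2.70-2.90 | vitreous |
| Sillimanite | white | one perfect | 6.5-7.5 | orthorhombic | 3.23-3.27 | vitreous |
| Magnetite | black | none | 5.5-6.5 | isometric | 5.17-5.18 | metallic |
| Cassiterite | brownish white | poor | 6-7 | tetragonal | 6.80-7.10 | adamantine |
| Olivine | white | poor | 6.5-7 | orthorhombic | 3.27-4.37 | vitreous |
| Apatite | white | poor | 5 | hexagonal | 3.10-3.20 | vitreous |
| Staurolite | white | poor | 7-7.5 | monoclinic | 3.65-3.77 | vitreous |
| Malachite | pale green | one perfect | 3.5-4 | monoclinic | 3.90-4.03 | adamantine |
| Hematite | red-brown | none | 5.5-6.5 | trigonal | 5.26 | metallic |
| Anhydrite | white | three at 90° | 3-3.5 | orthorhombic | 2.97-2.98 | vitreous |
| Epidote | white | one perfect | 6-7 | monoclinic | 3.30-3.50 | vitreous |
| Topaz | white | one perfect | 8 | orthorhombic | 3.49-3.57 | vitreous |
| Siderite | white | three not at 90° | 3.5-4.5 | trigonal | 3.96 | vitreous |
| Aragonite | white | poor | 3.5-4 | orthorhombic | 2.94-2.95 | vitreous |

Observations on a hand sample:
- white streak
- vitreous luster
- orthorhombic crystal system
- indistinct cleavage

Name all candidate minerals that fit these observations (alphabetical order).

White streak eliminates Galena, Magnetite, Cassiterite, Malachite, Hematite.
Vitreous luster — no further eliminations.
Orthorhombic crystal system — narrows the field to Barite, Sillimanite, Olivine, Anhydrite, Topaz, Aragonite.
Indistinct cleavage — only Olivine, Aragonite remain.
Remaining candidates: Aragonite, Olivine.

Aragonite, Olivine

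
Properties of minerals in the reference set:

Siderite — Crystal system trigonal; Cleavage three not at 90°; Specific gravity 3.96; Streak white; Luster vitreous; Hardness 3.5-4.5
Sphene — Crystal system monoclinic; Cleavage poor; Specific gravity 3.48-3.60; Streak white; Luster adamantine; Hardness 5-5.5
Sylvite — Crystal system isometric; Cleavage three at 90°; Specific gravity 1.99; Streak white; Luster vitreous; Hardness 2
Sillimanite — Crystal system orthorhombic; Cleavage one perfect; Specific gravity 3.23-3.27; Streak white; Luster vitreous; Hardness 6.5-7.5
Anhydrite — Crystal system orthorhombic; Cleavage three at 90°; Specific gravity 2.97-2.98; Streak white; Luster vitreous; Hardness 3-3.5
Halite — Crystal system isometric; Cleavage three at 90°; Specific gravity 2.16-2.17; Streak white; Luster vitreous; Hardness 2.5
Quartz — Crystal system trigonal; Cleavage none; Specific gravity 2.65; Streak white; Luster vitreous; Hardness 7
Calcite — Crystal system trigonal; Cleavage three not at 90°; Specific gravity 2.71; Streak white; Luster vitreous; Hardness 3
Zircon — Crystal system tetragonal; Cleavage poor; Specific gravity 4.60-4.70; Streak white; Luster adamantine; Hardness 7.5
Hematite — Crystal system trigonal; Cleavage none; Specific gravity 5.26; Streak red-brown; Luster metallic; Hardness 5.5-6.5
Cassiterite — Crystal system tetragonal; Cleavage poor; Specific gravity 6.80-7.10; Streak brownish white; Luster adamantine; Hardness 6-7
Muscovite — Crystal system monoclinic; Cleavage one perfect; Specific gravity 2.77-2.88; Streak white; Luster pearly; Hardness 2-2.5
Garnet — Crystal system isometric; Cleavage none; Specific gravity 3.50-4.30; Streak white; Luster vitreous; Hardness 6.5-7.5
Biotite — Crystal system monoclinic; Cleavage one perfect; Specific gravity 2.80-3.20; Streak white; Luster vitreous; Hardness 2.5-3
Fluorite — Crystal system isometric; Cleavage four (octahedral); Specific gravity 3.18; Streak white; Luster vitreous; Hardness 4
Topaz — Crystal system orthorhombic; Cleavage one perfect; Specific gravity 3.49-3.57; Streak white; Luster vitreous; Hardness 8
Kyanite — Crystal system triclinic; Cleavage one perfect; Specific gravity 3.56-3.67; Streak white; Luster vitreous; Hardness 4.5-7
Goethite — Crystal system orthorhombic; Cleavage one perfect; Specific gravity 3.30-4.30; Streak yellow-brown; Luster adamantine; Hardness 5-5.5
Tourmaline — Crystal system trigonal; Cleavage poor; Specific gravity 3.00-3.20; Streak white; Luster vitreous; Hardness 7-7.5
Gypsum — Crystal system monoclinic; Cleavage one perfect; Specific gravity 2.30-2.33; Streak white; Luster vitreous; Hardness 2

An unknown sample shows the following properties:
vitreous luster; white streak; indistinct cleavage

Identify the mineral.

Vitreous luster excludes Sphene, Zircon, Hematite, Cassiterite, Muscovite, Goethite.
White streak — every remaining candidate is consistent.
Indistinct cleavage — narrows the field to Tourmaline.
The only mineral consistent with every observation is Tourmaline.

Tourmaline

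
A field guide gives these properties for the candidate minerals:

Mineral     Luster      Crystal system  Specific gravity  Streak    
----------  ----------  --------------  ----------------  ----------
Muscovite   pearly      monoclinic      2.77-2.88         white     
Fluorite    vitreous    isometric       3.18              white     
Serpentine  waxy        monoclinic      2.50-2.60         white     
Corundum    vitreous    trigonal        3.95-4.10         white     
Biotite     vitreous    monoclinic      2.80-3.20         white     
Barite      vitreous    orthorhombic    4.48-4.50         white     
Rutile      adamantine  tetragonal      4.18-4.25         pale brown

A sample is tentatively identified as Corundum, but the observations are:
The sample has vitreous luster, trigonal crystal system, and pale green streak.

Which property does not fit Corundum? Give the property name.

streak

Vitreous luster: Corundum has vitreous luster — matches.
Trigonal crystal system: Corundum has trigonal system — matches.
Pale green streak: Corundum has white streak — does not match.
Only the streak is inconsistent.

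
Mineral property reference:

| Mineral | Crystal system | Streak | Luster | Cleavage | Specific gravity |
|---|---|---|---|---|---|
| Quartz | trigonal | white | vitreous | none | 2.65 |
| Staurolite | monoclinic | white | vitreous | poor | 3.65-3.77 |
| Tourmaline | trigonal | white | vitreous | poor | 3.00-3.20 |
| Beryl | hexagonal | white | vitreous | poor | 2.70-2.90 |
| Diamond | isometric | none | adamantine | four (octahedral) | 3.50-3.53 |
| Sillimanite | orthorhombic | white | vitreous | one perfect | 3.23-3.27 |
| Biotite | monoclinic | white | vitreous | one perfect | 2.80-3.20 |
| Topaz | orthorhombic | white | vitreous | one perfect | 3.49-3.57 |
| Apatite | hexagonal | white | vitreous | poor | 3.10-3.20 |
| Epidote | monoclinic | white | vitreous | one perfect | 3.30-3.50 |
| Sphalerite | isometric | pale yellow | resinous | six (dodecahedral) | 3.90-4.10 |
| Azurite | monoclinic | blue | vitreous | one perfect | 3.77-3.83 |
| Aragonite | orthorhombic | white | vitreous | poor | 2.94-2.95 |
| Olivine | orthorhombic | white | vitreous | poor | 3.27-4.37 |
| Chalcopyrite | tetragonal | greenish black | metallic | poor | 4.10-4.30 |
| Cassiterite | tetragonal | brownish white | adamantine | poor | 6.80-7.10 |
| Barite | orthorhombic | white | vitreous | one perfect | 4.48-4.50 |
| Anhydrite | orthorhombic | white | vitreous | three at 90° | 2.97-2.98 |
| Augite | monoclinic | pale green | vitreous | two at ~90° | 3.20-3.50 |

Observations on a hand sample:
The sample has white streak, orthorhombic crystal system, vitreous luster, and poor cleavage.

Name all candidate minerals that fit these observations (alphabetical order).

Aragonite, Olivine

White streak excludes Diamond, Sphalerite, Azurite, Chalcopyrite, Cassiterite, Augite.
Orthorhombic crystal system — narrows the field to Sillimanite, Topaz, Aragonite, Olivine, Barite, Anhydrite.
Vitreous luster — every remaining candidate is consistent.
Poor cleavage — Aragonite, Olivine remain.
Consistent with every observation: Aragonite, Olivine.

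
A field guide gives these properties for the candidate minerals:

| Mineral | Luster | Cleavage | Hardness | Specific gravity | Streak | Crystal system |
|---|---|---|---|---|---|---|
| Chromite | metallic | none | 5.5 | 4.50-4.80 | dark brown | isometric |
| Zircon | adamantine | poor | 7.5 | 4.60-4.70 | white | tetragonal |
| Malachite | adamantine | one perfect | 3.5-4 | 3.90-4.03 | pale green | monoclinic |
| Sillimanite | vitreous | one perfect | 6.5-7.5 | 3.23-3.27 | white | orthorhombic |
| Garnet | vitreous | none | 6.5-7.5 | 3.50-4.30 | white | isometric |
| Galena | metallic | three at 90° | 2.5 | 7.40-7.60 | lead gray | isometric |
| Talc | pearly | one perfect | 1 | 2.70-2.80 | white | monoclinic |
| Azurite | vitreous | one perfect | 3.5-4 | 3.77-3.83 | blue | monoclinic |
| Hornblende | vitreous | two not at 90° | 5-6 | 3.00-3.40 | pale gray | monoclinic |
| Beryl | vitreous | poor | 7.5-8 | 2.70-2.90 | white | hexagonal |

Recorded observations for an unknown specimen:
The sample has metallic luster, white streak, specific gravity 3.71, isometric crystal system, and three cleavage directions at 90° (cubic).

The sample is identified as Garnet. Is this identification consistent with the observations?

Inconsistent

Metallic luster — Garnet has vitreous luster; which does not match.
White streak — fits Garnet (white streak).
Specific gravity 3.71 — fits Garnet (SG 3.50-4.30).
Isometric crystal system — fits Garnet (isometric system).
Three cleavage directions at 90° (cubic) — Garnet has cleavage none; which does not match.
2 of the observed properties are inconsistent with Garnet.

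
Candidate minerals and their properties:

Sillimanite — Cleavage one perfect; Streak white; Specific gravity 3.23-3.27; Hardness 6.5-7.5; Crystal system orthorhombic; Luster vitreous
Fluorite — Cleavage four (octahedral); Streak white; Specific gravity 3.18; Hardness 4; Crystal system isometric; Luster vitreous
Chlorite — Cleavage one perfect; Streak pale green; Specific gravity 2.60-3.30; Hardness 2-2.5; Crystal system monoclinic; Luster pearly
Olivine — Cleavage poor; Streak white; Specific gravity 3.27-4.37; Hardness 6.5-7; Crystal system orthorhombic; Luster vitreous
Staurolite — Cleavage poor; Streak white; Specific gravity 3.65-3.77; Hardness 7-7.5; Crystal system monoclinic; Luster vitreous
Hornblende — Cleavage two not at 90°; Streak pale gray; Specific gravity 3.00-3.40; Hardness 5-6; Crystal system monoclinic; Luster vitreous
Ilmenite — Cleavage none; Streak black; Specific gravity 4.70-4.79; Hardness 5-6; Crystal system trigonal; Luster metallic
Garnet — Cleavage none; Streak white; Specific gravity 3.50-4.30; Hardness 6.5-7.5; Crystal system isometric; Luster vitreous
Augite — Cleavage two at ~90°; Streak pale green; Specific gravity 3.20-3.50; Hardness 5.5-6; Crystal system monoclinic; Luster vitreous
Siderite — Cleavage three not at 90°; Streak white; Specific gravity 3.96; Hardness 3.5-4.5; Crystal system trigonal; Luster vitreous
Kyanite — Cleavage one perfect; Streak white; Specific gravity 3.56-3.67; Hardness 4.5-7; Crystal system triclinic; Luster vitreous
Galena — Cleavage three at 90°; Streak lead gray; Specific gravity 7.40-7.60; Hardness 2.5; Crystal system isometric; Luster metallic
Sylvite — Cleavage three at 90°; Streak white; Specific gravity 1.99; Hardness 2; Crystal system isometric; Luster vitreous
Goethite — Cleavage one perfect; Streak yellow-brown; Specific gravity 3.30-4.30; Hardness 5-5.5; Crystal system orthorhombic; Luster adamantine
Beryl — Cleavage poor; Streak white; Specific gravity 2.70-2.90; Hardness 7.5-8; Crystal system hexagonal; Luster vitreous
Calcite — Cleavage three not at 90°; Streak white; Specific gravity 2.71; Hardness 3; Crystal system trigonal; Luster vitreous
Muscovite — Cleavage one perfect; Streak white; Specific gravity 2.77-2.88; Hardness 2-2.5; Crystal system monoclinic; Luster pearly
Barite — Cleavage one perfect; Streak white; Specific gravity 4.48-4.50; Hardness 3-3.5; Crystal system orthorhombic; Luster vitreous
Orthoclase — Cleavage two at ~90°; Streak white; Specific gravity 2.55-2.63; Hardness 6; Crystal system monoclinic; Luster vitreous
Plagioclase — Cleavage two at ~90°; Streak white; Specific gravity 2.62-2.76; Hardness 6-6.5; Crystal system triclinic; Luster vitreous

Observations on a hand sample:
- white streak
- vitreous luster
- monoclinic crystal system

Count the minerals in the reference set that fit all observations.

2

White streak rules out Chlorite, Hornblende, Ilmenite, Augite, Galena, Goethite.
Vitreous luster rules out Muscovite.
Monoclinic crystal system: narrows the field to Staurolite, Orthoclase.
The minerals that satisfy all observations are Orthoclase, Staurolite.
That is 2 minerals.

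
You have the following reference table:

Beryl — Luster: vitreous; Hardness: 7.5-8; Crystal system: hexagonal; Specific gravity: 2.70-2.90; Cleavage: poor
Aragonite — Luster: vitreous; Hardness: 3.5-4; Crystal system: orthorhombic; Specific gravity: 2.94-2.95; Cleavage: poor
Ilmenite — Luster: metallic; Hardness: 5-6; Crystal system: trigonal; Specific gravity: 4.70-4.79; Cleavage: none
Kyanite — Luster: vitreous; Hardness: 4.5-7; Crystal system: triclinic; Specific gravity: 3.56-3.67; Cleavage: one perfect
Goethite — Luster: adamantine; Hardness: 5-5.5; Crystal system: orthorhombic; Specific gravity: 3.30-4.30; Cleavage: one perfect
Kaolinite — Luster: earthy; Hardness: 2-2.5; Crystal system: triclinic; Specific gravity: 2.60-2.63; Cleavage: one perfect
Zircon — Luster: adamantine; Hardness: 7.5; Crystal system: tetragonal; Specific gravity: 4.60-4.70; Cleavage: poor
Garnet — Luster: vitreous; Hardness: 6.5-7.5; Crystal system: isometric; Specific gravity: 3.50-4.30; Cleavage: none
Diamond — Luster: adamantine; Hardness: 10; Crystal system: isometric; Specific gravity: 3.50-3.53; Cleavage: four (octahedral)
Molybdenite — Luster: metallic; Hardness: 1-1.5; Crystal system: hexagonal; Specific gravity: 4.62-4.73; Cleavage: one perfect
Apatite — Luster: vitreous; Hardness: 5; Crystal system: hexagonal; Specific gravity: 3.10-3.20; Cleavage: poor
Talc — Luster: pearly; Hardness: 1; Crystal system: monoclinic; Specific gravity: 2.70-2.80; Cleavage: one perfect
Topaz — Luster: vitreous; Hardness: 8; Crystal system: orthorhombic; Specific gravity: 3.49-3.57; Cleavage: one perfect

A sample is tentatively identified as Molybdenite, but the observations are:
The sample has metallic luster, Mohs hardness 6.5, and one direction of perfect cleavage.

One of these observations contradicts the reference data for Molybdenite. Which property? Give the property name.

hardness

Metallic luster: Molybdenite has metallic luster — agrees.
Mohs hardness 6.5: Molybdenite has hardness 1-1.5 — inconsistent.
One direction of perfect cleavage: Molybdenite has cleavage one perfect — agrees.
Everything matches except the hardness.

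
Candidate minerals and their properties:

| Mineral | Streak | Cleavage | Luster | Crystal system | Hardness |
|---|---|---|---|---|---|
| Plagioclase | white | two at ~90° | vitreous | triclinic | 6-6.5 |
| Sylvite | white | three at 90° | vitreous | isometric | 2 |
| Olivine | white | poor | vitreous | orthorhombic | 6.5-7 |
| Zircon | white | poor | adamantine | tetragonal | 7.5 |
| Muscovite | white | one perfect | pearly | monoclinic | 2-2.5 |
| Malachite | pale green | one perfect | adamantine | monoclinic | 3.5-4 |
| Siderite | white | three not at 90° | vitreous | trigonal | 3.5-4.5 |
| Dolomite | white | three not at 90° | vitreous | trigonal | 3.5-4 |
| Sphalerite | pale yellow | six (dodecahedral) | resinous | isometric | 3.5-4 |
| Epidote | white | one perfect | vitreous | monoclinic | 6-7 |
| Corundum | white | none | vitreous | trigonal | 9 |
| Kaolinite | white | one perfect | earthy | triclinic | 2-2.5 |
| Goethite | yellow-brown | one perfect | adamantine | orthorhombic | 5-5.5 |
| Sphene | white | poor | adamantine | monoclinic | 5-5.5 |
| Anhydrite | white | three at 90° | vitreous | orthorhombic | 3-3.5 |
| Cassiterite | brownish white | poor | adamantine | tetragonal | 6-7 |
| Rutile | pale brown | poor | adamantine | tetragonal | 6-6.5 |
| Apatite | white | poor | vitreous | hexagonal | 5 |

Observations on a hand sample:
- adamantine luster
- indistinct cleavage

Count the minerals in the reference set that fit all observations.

4

Adamantine luster — only Zircon, Malachite, Goethite, Sphene, Cassiterite, Rutile remain.
Indistinct cleavage eliminates Malachite, Goethite.
The minerals that satisfy all observations are Cassiterite, Rutile, Sphene, Zircon.
That is 4 minerals.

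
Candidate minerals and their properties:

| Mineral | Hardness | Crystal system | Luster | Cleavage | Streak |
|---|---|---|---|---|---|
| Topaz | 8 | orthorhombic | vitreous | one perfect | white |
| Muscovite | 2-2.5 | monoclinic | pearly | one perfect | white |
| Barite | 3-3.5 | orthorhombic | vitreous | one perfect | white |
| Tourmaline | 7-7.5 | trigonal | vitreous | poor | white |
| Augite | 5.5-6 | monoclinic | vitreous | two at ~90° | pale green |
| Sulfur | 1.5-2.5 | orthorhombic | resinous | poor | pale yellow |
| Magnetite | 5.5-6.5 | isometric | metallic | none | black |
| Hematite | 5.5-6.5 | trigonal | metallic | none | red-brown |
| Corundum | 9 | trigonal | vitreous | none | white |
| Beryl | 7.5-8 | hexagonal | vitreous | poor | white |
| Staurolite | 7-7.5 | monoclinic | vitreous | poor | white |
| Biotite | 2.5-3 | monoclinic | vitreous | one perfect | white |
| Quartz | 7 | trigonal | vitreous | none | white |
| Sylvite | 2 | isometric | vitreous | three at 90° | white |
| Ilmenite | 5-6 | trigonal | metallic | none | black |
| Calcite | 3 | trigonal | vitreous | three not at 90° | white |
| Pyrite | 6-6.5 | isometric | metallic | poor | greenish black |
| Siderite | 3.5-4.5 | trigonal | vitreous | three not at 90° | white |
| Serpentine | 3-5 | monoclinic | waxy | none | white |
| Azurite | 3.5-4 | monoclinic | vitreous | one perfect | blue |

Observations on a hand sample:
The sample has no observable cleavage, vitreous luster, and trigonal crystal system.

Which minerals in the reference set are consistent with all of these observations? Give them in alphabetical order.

Corundum, Quartz

No observable cleavage: narrows the field to Magnetite, Hematite, Corundum, Quartz, Ilmenite, Serpentine.
Vitreous luster: narrows the field to Corundum, Quartz.
Trigonal crystal system: no further eliminations.
Remaining candidates: Corundum, Quartz.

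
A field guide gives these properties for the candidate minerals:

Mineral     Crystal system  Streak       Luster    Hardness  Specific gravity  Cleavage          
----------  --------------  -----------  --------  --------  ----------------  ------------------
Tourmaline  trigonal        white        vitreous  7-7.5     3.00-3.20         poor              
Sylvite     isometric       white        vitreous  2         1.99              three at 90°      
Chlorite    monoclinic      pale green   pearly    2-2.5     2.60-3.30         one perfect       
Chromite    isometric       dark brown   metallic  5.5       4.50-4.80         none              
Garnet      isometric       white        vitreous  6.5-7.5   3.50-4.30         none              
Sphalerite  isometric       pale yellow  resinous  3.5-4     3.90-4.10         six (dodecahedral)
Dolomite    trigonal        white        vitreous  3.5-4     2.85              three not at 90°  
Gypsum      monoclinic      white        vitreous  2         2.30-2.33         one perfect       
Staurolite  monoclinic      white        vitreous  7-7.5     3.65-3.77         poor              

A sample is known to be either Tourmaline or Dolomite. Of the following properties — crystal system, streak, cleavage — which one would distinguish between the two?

cleavage

Crystal system: both trigonal — no difference.
Streak: both white — no difference.
Cleavage: Tourmaline poor, Dolomite three not at 90° — these differ.
Cleavage is the diagnostic property here.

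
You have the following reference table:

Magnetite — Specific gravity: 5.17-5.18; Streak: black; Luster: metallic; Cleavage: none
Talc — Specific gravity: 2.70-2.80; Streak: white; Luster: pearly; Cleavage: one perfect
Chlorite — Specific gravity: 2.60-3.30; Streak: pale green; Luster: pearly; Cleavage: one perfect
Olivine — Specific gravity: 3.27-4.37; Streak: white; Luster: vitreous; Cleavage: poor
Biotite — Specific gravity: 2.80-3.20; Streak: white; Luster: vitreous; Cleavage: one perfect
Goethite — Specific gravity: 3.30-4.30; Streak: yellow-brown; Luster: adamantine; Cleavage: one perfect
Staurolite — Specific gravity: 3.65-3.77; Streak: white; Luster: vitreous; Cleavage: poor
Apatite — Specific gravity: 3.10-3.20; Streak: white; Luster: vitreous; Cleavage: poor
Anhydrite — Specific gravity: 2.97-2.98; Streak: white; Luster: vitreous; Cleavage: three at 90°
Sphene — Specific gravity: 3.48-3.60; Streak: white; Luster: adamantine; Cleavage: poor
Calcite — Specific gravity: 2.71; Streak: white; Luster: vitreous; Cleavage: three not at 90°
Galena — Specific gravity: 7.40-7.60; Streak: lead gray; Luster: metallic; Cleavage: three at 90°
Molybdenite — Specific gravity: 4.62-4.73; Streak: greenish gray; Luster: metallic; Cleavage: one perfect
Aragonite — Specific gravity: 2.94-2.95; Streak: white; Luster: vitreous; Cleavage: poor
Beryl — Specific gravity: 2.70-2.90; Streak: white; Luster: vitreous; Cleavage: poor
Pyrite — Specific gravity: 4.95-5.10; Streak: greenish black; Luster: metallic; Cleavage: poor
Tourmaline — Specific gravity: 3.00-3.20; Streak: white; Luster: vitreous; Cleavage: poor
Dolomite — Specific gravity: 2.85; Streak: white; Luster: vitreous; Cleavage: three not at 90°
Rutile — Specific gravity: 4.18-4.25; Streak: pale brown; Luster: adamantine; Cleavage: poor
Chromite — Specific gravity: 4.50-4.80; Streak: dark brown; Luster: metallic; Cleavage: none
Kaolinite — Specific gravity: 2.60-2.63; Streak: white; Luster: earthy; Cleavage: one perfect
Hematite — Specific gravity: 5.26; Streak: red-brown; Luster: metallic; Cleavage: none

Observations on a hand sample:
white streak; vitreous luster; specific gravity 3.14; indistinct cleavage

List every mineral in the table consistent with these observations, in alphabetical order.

Apatite, Tourmaline

White streak — only Talc, Olivine, Biotite, Staurolite, Apatite, Anhydrite, Sphene, Calcite, Aragonite, Beryl, Tourmaline, Dolomite, Kaolinite remain.
Vitreous luster is inconsistent with Talc, Sphene, Kaolinite.
Specific gravity 3.14 — narrows the field to Biotite, Apatite, Tourmaline.
Indistinct cleavage excludes Biotite.
The minerals that satisfy all observations are Apatite, Tourmaline.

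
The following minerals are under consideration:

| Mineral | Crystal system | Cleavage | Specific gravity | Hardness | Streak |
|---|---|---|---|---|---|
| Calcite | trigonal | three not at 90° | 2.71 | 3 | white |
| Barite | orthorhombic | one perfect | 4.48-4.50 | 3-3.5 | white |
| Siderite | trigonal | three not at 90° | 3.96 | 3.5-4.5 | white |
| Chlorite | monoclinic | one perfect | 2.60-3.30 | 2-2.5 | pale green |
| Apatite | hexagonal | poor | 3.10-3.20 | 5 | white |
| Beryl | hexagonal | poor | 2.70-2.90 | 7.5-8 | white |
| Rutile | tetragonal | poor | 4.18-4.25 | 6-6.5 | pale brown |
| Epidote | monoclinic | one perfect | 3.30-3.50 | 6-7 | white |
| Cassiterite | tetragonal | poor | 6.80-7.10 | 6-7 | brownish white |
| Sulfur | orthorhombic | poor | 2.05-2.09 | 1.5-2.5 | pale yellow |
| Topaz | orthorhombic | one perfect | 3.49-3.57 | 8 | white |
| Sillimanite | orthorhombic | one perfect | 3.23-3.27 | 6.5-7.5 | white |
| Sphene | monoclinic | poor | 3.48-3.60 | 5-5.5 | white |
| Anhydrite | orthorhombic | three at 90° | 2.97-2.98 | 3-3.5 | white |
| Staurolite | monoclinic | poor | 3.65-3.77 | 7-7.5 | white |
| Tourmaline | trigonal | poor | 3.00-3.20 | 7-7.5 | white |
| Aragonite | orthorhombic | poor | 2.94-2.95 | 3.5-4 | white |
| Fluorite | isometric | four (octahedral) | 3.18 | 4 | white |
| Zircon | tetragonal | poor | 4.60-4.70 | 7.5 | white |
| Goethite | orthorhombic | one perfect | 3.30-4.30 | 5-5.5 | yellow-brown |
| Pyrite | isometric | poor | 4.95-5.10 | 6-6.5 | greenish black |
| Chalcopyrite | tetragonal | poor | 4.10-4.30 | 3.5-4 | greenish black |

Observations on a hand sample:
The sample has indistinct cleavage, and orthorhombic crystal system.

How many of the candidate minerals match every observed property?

Indistinct cleavage: leaves Apatite, Beryl, Rutile, Cassiterite, Sulfur, Sphene, Staurolite, Tourmaline, Aragonite, Zircon, Pyrite, Chalcopyrite.
Orthorhombic crystal system: only Sulfur, Aragonite remain.
Remaining candidates: Aragonite, Sulfur.
That is 2 minerals.

2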